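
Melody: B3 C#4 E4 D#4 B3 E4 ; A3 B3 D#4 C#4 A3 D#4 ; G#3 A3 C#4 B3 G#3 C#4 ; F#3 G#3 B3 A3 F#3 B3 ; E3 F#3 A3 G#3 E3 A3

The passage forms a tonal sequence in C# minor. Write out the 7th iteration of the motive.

The 6-note cells begin on B3, A3, G#3, F#3, E3 — each down a 2nd from the last.
Continuing the starts: D#3 → C#3.
So cell 7 is C#3 D#3 F#3 E3 C#3 F#3.

C#3 D#3 F#3 E3 C#3 F#3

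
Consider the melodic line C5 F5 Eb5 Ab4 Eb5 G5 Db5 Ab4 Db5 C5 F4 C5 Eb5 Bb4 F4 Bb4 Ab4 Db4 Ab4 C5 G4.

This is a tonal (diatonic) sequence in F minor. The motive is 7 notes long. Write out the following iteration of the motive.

Db4 G4 F4 Bb3 F4 Ab4 Eb4

Taking 7-note groups, the heads are C5, Ab4, F4: the pattern moves down a 3rd.
From Db4 the diatonic shape gives Db4 G4 F4 Bb3 F4 Ab4 Eb4.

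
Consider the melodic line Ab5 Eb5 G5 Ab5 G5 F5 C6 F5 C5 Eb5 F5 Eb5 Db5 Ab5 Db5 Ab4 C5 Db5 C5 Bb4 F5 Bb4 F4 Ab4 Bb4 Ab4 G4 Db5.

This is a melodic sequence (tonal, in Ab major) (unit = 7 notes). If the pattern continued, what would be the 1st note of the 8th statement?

Ab3

The unit is 7 notes. Position-1 pitches of the 4 shown cells: Ab5, F5, Db5, Bb4.
Carrying that down a 3rd forward: G4 → Eb4 → C4 → Ab3.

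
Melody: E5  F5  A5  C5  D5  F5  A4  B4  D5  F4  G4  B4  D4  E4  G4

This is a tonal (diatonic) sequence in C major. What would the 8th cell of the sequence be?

E3 F3 A3

Unit = 3 notes; the statements start on E5, C5, A4, F4, D4, moving down a 3rd each time.
Continuing the starts: B3 → G3 → E3.
So cell 8 is E3 F3 A3.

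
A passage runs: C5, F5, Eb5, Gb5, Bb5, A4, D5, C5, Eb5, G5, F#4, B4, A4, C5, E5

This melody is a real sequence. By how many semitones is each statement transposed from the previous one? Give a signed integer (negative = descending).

Unit = 5 notes; the statements start on C5, A4, F#4, moving down a 3rd each time.
C5 to A4 spans -3 semitones.

-3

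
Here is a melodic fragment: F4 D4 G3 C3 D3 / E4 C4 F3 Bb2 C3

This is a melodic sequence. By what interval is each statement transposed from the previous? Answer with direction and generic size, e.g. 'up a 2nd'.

Unit = 5 notes; the statements start on F4, E4, moving down a 2nd each time.
F4 to E4 is down a 2nd.

down a 2nd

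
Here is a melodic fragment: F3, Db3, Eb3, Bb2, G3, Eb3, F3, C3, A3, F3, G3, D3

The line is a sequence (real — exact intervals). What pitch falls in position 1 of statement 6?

The unit is 4 notes. Position-1 pitches of the 3 shown cells: F3, G3, A3.
Carrying that up a 2nd forward: B3 → C#4 → D#4.

D#4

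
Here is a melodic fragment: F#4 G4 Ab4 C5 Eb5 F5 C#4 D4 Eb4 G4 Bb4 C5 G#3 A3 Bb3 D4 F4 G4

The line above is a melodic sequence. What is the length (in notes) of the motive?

6

There are 18 notes; a 6-note unit gives 3 cells:
F#4 G4 Ab4 C5 Eb5 F5 | C#4 D4 Eb4 G4 Bb4 C5 | G#3 A3 Bb3 D4 F4 G4
That's a consistent down a 4th shift per cell, and no other grouping gives one.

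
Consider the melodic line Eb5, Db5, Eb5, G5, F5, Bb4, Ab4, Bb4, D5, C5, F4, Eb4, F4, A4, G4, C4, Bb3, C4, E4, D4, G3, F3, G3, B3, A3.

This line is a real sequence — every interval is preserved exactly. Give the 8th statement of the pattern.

E2 D2 E2 G#2 F#2

The 5-note cells begin on Eb5, Bb4, F4, C4, G3 — each down a 4th from the last.
Carrying on: D3 → A2 → E2.
So cell 8 is E2 D2 E2 G#2 F#2.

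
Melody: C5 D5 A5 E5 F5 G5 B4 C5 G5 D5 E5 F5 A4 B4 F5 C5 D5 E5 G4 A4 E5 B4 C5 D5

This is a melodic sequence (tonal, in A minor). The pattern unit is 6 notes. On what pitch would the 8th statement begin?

C4

Unit = 6 notes; the statements start on C5, B4, A4, G4, moving down a 2nd each time.
Extending the heads down a 2nd: F4 → E4 → D4 → C4.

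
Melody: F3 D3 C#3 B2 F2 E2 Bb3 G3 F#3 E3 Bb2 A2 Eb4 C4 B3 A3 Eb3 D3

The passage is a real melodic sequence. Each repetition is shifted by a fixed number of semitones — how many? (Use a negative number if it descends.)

5

The 6-note cells begin on F3, Bb3, Eb4 — each up a 4th from the last.
F3 to Bb3 spans +5 semitones.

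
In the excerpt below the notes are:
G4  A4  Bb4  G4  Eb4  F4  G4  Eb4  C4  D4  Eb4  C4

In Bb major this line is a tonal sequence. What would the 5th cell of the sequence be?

F3 G3 A3 F3

The 4-note cells begin on G4, Eb4, C4 — each down a 3rd from the last.
Extending down a 3rd: A3 → F3.
From F3 the diatonic shape gives F3 G3 A3 F3.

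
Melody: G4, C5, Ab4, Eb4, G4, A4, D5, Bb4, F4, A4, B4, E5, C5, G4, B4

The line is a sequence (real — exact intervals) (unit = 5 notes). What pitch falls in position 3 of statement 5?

E5

The unit is 5 notes. Position-3 pitches of the 3 shown cells: Ab4, Bb4, C5.
Extending up a 2nd: D5 → E5.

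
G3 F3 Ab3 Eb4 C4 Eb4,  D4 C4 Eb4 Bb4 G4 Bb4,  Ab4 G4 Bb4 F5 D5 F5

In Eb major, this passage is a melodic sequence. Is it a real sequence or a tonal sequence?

tonal

Every note is diatonic to Eb major.
Cell 1 has -2 semitones from note 1 to 2, but cell 3 has -1 — the interval quality changes while the contour stays the same, which is the hallmark of a tonal sequence.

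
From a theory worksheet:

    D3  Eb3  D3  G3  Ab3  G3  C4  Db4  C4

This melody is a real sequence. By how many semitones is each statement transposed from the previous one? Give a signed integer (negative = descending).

With a 3-note motive the entries are D3, G3, C4, each up a 4th from the previous.
Counting half-steps from D3 to G3: 5.

5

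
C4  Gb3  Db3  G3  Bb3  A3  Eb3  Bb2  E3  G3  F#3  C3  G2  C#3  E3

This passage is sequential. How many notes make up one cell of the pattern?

There are 15 notes; a 5-note unit gives 3 cells:
C4 Gb3 Db3 G3 Bb3 | A3 Eb3 Bb2 E3 G3 | F#3 C3 G2 C#3 E3
That's a consistent down a 3rd shift per cell, and no other grouping gives one.

5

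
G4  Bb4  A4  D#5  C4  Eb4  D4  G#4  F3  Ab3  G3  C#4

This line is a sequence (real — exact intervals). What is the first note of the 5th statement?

Eb2

The 4-note cells begin on G4, C4, F3 — each down a 5th from the last.
Extending the heads down a 5th: Bb2 → Eb2.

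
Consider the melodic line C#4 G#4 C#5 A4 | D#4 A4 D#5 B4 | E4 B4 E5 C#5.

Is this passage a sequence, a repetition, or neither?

sequence

Each 4-note cell is the previous one transposed up a 2nd.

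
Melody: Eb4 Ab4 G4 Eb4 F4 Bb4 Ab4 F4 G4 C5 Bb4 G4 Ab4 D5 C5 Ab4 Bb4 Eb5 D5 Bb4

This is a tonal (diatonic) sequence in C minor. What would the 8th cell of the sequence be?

The 4-note cells begin on Eb4, F4, G4, Ab4, Bb4 — each up a 2nd from the last.
Extending up a 2nd: C5 → D5 → Eb5.
From Eb5 the diatonic shape gives Eb5 Ab5 G5 Eb5.

Eb5 Ab5 G5 Eb5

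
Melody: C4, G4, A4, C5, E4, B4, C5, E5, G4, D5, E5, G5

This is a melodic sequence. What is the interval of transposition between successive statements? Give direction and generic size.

up a 3rd

Taking 4-note groups, the heads are C4, E4, G4: the pattern moves up a 3rd.
C4 to E4 is up a 3rd.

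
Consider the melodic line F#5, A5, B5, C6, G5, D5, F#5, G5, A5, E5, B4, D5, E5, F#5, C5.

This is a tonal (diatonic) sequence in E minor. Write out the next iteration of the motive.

With a 5-note motive the entries are F#5, D5, B4, each down a 3rd from the previous.
So cell 4 is G4 B4 C5 D5 A4.

G4 B4 C5 D5 A4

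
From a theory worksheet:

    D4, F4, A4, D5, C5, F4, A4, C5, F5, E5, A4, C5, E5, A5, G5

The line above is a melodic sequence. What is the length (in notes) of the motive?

5

15 notes total. Splitting into 3 groups of 5:
D4 F4 A4 D5 C5 | F4 A4 C5 F5 E5 | A4 C5 E5 A5 G5
Each cell is the previous one up a 3rd — so the unit is 5 notes.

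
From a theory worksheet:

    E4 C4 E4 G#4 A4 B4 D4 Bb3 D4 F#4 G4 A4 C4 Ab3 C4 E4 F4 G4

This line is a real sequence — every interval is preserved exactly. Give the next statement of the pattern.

Bb3 Gb3 Bb3 D4 Eb4 F4

With a 6-note motive the entries are E4, D4, C4, each down a 2nd from the previous.
From Bb3 the exact shape gives Bb3 Gb3 Bb3 D4 Eb4 F4.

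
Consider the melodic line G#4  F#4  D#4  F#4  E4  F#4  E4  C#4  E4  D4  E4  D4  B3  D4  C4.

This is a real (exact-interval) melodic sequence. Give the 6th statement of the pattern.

Bb3 Ab3 F3 Ab3 Gb3

The 5-note cells begin on G#4, F#4, E4 — each down a 2nd from the last.
Extending down a 2nd: D4 → C4 → Bb3.
So cell 6 is Bb3 Ab3 F3 Ab3 Gb3.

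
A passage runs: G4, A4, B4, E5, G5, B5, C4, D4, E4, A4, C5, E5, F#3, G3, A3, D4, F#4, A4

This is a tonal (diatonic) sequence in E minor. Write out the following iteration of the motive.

B2 C3 D3 G3 B3 D4

The 6-note cells begin on G4, C4, F#3 — each down a 5th from the last.
From B2 the diatonic shape gives B2 C3 D3 G3 B3 D4.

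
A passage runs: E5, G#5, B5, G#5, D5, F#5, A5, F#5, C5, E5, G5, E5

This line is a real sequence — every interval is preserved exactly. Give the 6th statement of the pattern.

With a 4-note motive the entries are E5, D5, C5, each down a 2nd from the previous.
Carrying on: Bb4 → Ab4 → Gb4.
So cell 6 is Gb4 Bb4 Db5 Bb4.

Gb4 Bb4 Db5 Bb4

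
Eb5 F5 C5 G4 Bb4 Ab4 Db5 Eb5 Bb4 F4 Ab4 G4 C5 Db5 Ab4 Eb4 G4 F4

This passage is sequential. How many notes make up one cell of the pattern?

18 notes total. Splitting into 3 groups of 6:
Eb5 F5 C5 G4 Bb4 Ab4 | Db5 Eb5 Bb4 F4 Ab4 G4 | C5 Db5 Ab4 Eb4 G4 F4
That's a consistent down a 2nd shift per cell, and no other grouping gives one.

6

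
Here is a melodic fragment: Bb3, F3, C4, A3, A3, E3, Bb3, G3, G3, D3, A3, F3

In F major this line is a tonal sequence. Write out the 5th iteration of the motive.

E3 Bb2 F3 D3

The 4-note cells begin on Bb3, A3, G3 — each down a 2nd from the last.
Continuing the starts: F3 → E3.
So cell 5 is E3 Bb2 F3 D3.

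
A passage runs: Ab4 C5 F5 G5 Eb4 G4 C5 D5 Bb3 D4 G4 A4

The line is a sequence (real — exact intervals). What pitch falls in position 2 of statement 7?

The unit is 4 notes. Position-2 pitches of the 3 shown cells: C5, G4, D4.
Each moves down a 4th. Continuing: A3 → E3 → B2 → F#2.

F#2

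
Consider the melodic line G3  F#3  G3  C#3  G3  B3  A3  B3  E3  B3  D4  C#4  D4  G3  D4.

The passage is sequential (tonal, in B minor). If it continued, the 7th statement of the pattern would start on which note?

Taking 5-note groups, the heads are G3, B3, D4: the pattern moves up a 3rd.
Continuing: F#4 → A4 → C#5 → E5. Statement 7 starts on E5.

E5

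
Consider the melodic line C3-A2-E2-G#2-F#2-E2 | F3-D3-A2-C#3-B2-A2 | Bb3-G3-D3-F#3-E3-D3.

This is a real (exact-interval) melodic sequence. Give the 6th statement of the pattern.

Db5 Bb4 F4 A4 G4 F4

The 6-note cells begin on C3, F3, Bb3 — each up a 4th from the last.
Extending up a 4th: Eb4 → Ab4 → Db5.
Statement 6 starts on Db5 and keeps the same exact contour: Db5 Bb4 F4 A4 G4 F4.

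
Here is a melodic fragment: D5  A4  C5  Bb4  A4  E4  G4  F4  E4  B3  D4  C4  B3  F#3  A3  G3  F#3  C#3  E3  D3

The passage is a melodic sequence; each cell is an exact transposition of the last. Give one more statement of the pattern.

The 4-note cells begin on D5, A4, E4, B3, F#3 — each down a 4th from the last.
So cell 6 is C#3 G#2 B2 A2.

C#3 G#2 B2 A2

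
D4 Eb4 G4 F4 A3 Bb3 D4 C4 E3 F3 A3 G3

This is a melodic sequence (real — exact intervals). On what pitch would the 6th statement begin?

With a 4-note motive the entries are D4, A3, E3, each down a 4th from the previous.
Extending the heads down a 4th: B2 → F#2 → C#2.

C#2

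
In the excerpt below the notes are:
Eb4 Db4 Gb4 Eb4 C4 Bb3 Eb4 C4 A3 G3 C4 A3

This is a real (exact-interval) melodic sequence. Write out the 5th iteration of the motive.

D#3 C#3 F#3 D#3

Unit = 4 notes; the statements start on Eb4, C4, A3, moving down a 3rd each time.
Extending down a 3rd: F#3 → D#3.
Statement 5 starts on D#3 and keeps the same exact contour: D#3 C#3 F#3 D#3.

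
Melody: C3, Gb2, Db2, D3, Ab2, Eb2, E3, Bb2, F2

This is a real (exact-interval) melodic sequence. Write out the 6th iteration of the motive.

A#3 E3 B2

With a 3-note motive the entries are C3, D3, E3, each up a 2nd from the previous.
Extending up a 2nd: F#3 → G#3 → A#3.
From A#3 the exact shape gives A#3 E3 B2.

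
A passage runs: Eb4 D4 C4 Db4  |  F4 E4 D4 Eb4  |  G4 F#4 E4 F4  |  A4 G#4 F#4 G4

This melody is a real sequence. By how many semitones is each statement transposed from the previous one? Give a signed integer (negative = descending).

The 4-note cells begin on Eb4, F4, G4, A4 — each up a 2nd from the last.
Eb4→F4 is 65 − 63 = 2 semitones.

2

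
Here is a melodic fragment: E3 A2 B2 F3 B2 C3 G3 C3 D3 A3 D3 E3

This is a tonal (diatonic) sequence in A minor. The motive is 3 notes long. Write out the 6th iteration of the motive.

C4 F3 G3

The 3-note cells begin on E3, F3, G3, A3 — each up a 2nd from the last.
Continuing the starts: B3 → C4.
From C4 the diatonic shape gives C4 F3 G3.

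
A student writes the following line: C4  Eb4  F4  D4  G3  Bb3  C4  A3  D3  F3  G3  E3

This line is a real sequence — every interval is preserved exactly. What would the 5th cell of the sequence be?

E2 G2 A2 F#2

The 4-note cells begin on C4, G3, D3 — each down a 4th from the last.
Extending down a 4th: A2 → E2.
Statement 5 starts on E2 and keeps the same exact contour: E2 G2 A2 F#2.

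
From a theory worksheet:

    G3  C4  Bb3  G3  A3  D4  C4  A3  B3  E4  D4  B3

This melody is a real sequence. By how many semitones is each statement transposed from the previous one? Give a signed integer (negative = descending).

With a 4-note motive the entries are G3, A3, B3, each up a 2nd from the previous.
Counting half-steps from G3 to A3: 2.

2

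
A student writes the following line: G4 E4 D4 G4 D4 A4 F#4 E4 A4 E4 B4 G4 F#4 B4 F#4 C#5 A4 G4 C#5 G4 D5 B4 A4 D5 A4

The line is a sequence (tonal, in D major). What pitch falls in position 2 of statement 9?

F#5

With 5-note cells, note 2 of each statement runs E4, F#4, G4, A4, B4.
Each moves up a 2nd. Continuing: C#5 → D5 → E5 → F#5.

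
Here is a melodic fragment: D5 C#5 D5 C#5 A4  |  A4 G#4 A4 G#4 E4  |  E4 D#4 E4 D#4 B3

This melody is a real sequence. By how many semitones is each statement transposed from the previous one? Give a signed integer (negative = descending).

-5

The 5-note cells begin on D5, A4, E4 — each down a 4th from the last.
D5→A4 is 69 − 74 = -5 semitones.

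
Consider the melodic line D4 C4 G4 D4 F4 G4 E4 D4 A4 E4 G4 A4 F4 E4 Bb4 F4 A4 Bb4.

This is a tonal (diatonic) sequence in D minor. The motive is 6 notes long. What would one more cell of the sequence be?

Unit = 6 notes; the statements start on D4, E4, F4, moving up a 2nd each time.
So cell 4 is G4 F4 C5 G4 Bb4 C5.

G4 F4 C5 G4 Bb4 C5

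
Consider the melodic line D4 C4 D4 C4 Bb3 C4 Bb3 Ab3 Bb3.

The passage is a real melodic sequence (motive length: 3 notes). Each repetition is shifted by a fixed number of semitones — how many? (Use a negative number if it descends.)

-2

Taking 3-note groups, the heads are D4, C4, Bb3: the pattern moves down a 2nd.
D4 to C4 spans -2 semitones.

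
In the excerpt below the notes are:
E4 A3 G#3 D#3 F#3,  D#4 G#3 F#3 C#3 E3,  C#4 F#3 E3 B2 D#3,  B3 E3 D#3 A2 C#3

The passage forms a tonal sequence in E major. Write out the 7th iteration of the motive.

The 5-note cells begin on E4, D#4, C#4, B3 — each down a 2nd from the last.
Continuing the starts: A3 → G#3 → F#3.
From F#3 the diatonic shape gives F#3 B2 A2 E2 G#2.

F#3 B2 A2 E2 G#2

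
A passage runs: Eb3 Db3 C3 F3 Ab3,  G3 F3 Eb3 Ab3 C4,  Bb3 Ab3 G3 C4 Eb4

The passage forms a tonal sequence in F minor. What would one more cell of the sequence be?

Taking 5-note groups, the heads are Eb3, G3, Bb3: the pattern moves up a 3rd.
From Db4 the diatonic shape gives Db4 C4 Bb3 Eb4 G4.

Db4 C4 Bb3 Eb4 G4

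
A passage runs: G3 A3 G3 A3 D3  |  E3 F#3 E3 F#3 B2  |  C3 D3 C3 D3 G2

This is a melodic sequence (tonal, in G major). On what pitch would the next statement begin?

A2

Unit = 5 notes; the statements start on G3, E3, C3, moving down a 3rd each time.
One more step down a 3rd gives A2.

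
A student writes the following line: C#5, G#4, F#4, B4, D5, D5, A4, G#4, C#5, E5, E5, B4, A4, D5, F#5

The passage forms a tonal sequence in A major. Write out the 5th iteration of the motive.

G#5 D5 C#5 F#5 A5

The 5-note cells begin on C#5, D5, E5 — each up a 2nd from the last.
Extending up a 2nd: F#5 → G#5.
From G#5 the diatonic shape gives G#5 D5 C#5 F#5 A5.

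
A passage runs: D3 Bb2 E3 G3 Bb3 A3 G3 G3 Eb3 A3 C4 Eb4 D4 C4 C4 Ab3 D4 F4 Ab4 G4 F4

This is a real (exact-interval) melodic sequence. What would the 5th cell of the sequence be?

Bb4 Gb4 C5 Eb5 Gb5 F5 Eb5

Unit = 7 notes; the statements start on D3, G3, C4, moving up a 4th each time.
Carrying on: F4 → Bb4.
Statement 5 starts on Bb4 and keeps the same exact contour: Bb4 Gb4 C5 Eb5 Gb5 F5 Eb5.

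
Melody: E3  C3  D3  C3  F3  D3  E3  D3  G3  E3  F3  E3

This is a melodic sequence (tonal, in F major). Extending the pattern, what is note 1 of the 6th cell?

C4

With 4-note cells, note 1 of each statement runs E3, F3, G3.
Extending up a 2nd: A3 → Bb3 → C4.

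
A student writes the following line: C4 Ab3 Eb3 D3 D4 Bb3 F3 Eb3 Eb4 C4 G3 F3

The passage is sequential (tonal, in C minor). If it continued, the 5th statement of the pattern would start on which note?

With a 4-note motive the entries are C4, D4, Eb4, each up a 2nd from the previous.
Extending the heads up a 2nd: F4 → G4.

G4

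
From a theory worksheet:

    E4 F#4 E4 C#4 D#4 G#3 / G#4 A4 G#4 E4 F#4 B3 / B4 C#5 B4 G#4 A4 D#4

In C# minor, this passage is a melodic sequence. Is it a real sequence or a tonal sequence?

tonal

Every note is diatonic to C# minor.
Cell 1 has +2 semitones from note 1 to 2, but cell 2 has +1 — the interval quality changes while the contour stays the same, which is the hallmark of a tonal sequence.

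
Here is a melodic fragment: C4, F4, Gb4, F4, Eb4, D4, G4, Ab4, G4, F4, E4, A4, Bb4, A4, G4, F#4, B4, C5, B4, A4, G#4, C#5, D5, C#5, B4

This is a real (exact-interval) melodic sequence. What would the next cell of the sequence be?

A#4 D#5 E5 D#5 C#5

Unit = 5 notes; the statements start on C4, D4, E4, F#4, G#4, moving up a 2nd each time.
Statement 6 starts on A#4 and keeps the same exact contour: A#4 D#5 E5 D#5 C#5.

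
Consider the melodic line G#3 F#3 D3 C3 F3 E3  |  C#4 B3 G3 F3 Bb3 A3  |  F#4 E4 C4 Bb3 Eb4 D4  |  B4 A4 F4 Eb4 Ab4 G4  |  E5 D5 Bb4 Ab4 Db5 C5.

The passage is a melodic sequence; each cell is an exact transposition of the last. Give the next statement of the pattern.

A5 G5 Eb5 Db5 Gb5 F5

The 6-note cells begin on G#3, C#4, F#4, B4, E5 — each up a 4th from the last.
From A5 the exact shape gives A5 G5 Eb5 Db5 Gb5 F5.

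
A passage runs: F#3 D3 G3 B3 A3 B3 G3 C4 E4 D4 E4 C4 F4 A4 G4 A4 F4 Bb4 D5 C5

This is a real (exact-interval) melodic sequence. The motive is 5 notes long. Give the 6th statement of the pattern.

The 5-note cells begin on F#3, B3, E4, A4 — each up a 4th from the last.
Continuing the starts: D5 → G5.
From G5 the exact shape gives G5 Eb5 Ab5 C6 Bb5.

G5 Eb5 Ab5 C6 Bb5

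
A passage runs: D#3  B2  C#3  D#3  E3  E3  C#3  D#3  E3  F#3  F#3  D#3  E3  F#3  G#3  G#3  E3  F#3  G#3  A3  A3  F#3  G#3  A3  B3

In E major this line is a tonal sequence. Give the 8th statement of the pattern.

D#4 B3 C#4 D#4 E4

With a 5-note motive the entries are D#3, E3, F#3, G#3, A3, each up a 2nd from the previous.
Continuing the starts: B3 → C#4 → D#4.
Statement 8 starts on D#4 and keeps the same diatonic contour: D#4 B3 C#4 D#4 E4.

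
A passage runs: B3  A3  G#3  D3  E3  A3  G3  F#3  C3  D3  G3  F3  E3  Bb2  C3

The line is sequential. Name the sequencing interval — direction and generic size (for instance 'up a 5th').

down a 2nd

The 5-note cells begin on B3, A3, G3 — each down a 2nd from the last.
B3 to A3 is down a 2nd.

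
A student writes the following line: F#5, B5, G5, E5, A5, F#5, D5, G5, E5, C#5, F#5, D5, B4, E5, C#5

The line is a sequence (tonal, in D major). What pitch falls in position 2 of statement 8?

B4

The unit is 3 notes. Position-2 pitches of the 5 shown cells: B5, A5, G5, F#5, E5.
Extending down a 2nd: D5 → C#5 → B4.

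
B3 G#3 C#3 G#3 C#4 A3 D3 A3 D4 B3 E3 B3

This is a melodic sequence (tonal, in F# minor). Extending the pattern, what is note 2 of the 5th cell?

The unit is 4 notes. Position-2 pitches of the 3 shown cells: G#3, A3, B3.
Extending up a 2nd: C#4 → D4.

D4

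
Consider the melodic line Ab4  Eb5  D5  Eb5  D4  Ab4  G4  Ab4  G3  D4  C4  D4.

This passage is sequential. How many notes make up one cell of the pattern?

4

There are 12 notes; a 4-note unit gives 3 cells:
Ab4 Eb5 D5 Eb5 | D4 Ab4 G4 Ab4 | G3 D4 C4 D4
Every group is a transposition down a 5th of the one before; no shorter unit works.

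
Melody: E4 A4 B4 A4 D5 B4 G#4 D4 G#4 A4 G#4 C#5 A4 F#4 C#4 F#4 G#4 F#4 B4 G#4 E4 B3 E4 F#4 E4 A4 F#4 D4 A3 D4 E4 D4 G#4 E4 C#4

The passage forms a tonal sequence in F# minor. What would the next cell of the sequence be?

G#3 C#4 D4 C#4 F#4 D4 B3

Unit = 7 notes; the statements start on E4, D4, C#4, B3, A3, moving down a 2nd each time.
Statement 6 starts on G#3 and keeps the same diatonic contour: G#3 C#4 D4 C#4 F#4 D4 B3.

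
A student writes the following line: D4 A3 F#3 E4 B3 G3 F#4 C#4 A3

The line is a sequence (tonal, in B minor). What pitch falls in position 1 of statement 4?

G4

Grouping in 3s, the 1st note of each cell is D4, E4, F#4.
One more up a 2nd gives G4.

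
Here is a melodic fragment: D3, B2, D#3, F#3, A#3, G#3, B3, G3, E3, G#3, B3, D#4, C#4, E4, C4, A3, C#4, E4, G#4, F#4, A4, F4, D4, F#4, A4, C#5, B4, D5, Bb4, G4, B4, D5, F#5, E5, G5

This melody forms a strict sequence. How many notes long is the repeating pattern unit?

7

Try groups of 7 (5 cells in 35 notes):
D3 B2 D#3 F#3 A#3 G#3 B3 | G3 E3 G#3 B3 D#4 C#4 E4 | C4 A3 C#4 E4 G#4 F#4 A4 | F4 D4 F#4 A4 C#5 B4 D5 | Bb4 G4 B4 D5 F#5 E5 G5
Every group is a transposition up a 4th of the one before; no shorter unit works.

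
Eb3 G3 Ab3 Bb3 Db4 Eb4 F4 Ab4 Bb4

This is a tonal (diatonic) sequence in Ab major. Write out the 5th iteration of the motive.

The 3-note cells begin on Eb3, Bb3, F4 — each up a 5th from the last.
Carrying on: C5 → G5.
So cell 5 is G5 Bb5 C6.

G5 Bb5 C6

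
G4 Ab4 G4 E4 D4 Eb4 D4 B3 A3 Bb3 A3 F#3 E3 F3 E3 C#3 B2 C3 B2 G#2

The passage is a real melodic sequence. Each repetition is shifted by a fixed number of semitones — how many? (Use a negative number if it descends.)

-5

Taking 4-note groups, the heads are G4, D4, A3, E3, B2: the pattern moves down a 4th.
G4 to D4 spans -5 semitones.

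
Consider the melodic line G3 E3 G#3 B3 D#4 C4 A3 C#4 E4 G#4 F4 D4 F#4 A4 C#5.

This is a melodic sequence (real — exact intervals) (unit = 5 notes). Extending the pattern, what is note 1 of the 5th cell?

Eb5

Grouping in 5s, the 1st note of each cell is G3, C4, F4.
Each moves up a 4th. Continuing: Bb4 → Eb5.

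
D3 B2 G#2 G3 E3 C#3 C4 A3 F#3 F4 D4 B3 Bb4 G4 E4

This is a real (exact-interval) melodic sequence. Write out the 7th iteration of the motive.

Unit = 3 notes; the statements start on D3, G3, C4, F4, Bb4, moving up a 4th each time.
Continuing the starts: Eb5 → Ab5.
From Ab5 the exact shape gives Ab5 F5 D5.

Ab5 F5 D5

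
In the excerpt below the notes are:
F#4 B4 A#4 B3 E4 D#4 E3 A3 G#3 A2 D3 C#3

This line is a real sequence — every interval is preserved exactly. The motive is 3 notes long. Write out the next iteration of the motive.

D2 G2 F#2

Taking 3-note groups, the heads are F#4, B3, E3, A2: the pattern moves down a 5th.
From D2 the exact shape gives D2 G2 F#2.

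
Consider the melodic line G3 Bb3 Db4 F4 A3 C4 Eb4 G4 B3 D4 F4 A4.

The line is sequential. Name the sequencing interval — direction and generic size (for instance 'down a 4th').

With a 4-note motive the entries are G3, A3, B3, each up a 2nd from the previous.
G3 to A3 is up a 2nd.

up a 2nd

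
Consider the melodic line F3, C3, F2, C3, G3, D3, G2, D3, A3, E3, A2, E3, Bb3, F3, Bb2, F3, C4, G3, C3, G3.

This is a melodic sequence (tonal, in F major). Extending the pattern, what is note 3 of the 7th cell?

The unit is 4 notes. Position-3 pitches of the 5 shown cells: F2, G2, A2, Bb2, C3.
Each moves up a 2nd. Continuing: D3 → E3.

E3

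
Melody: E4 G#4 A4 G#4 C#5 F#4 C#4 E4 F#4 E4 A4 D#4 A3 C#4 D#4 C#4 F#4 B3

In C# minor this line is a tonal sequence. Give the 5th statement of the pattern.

D#3 F#3 G#3 F#3 B3 E3

Taking 6-note groups, the heads are E4, C#4, A3: the pattern moves down a 3rd.
Carrying on: F#3 → D#3.
From D#3 the diatonic shape gives D#3 F#3 G#3 F#3 B3 E3.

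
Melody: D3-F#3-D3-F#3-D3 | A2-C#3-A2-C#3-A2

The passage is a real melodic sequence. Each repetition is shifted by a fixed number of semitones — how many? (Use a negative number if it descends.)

-5

With a 5-note motive the entries are D3, A2, each down a 4th from the previous.
Counting half-steps from D3 to A2: -5.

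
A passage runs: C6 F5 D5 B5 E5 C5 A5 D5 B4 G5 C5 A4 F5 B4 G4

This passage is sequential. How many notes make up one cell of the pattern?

3

Try groups of 3 (5 cells in 15 notes):
C6 F5 D5 | B5 E5 C5 | A5 D5 B4 | G5 C5 A4 | F5 B4 G4
Every group is a transposition down a 2nd of the one before; no shorter unit works.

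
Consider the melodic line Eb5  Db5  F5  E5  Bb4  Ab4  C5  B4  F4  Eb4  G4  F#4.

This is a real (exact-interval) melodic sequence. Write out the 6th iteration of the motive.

D3 C3 E3 D#3

Unit = 4 notes; the statements start on Eb5, Bb4, F4, moving down a 4th each time.
Continuing the starts: C4 → G3 → D3.
Statement 6 starts on D3 and keeps the same exact contour: D3 C3 E3 D#3.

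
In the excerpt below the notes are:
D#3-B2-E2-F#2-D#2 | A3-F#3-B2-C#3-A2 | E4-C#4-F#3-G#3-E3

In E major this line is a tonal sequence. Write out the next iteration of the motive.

B4 G#4 C#4 D#4 B3

Taking 5-note groups, the heads are D#3, A3, E4: the pattern moves up a 5th.
So cell 4 is B4 G#4 C#4 D#4 B3.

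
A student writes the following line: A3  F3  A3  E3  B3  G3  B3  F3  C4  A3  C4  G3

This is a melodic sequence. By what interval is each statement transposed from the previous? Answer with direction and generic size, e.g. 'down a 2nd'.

The 4-note cells begin on A3, B3, C4 — each up a 2nd from the last.
A3 to B3 is up a 2nd.

up a 2nd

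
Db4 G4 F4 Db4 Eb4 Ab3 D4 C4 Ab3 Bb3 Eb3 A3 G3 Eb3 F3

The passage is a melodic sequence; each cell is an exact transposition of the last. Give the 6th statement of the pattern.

C2 F#2 E2 C2 D2

Unit = 5 notes; the statements start on Db4, Ab3, Eb3, moving down a 4th each time.
Carrying on: Bb2 → F2 → C2.
So cell 6 is C2 F#2 E2 C2 D2.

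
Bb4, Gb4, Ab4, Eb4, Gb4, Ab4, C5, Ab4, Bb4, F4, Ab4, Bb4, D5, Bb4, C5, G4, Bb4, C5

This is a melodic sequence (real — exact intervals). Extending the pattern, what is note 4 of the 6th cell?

Grouping in 6s, the 4th note of each cell is Eb4, F4, G4.
Each moves up a 2nd. Continuing: A4 → B4 → C#5.

C#5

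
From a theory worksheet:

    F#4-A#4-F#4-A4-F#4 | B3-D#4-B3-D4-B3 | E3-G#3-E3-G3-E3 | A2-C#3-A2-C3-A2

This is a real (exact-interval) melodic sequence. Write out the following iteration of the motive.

D2 F#2 D2 F2 D2

The 5-note cells begin on F#4, B3, E3, A2 — each down a 5th from the last.
Statement 5 starts on D2 and keeps the same exact contour: D2 F#2 D2 F2 D2.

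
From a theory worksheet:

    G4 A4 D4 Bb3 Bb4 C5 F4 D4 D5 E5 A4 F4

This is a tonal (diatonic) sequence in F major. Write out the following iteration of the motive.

F5 G5 C5 A4

With a 4-note motive the entries are G4, Bb4, D5, each up a 3rd from the previous.
Statement 4 starts on F5 and keeps the same diatonic contour: F5 G5 C5 A4.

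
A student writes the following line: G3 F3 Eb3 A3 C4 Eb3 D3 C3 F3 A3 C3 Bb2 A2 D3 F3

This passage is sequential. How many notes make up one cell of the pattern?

5

Try groups of 5 (3 cells in 15 notes):
G3 F3 Eb3 A3 C4 | Eb3 D3 C3 F3 A3 | C3 Bb2 A2 D3 F3
Every group is a transposition down a 3rd of the one before; no shorter unit works.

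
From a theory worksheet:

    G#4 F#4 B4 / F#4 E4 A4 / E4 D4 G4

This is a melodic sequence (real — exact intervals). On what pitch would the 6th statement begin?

With a 3-note motive the entries are G#4, F#4, E4, each down a 2nd from the previous.
Extending the heads down a 2nd: D4 → C4 → Bb3.

Bb3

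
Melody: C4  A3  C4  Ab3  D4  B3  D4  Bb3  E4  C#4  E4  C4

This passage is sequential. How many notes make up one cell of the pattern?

There are 12 notes; a 4-note unit gives 3 cells:
C4 A3 C4 Ab3 | D4 B3 D4 Bb3 | E4 C#4 E4 C4
Each cell is the previous one up a 2nd — so the unit is 4 notes.

4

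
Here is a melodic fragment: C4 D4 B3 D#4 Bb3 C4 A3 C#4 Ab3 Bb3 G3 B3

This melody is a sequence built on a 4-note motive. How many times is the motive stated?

12 notes in groups of 4 gives 12/4 = 3 statements.
Starts: C4, Bb3, Ab3 — each down a 2nd.

3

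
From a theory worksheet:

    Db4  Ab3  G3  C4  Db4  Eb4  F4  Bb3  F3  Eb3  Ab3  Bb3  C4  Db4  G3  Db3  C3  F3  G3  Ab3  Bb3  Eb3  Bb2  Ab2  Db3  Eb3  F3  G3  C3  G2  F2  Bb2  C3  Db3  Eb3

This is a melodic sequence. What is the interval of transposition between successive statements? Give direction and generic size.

down a 3rd

Unit = 7 notes; the statements start on Db4, Bb3, G3, Eb3, C3, moving down a 3rd each time.
Db4 to Bb3 is down a 3rd.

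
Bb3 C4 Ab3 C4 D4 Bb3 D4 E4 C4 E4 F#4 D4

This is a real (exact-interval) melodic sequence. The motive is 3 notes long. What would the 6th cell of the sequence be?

Unit = 3 notes; the statements start on Bb3, C4, D4, E4, moving up a 2nd each time.
Continuing the starts: F#4 → G#4.
From G#4 the exact shape gives G#4 A#4 F#4.

G#4 A#4 F#4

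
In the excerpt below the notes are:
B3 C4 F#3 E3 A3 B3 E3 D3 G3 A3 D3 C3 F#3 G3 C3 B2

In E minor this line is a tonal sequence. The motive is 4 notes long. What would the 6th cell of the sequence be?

D3 E3 A2 G2

The 4-note cells begin on B3, A3, G3, F#3 — each down a 2nd from the last.
Extending down a 2nd: E3 → D3.
Statement 6 starts on D3 and keeps the same diatonic contour: D3 E3 A2 G2.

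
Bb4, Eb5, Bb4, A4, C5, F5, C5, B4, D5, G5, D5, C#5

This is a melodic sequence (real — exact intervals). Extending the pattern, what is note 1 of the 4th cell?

E5

With 4-note cells, note 1 of each statement runs Bb4, C5, D5.
Each moves up a 2nd; the next is E5.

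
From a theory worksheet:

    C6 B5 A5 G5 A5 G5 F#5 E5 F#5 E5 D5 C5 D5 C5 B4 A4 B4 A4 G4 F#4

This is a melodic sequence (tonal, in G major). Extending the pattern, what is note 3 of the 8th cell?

Grouping in 4s, the 3rd note of each cell is A5, F#5, D5, B4, G4.
Each moves down a 3rd. Continuing: E4 → C4 → A3.

A3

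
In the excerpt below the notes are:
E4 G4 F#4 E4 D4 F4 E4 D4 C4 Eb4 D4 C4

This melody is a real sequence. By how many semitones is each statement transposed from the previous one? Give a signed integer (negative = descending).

With a 4-note motive the entries are E4, D4, C4, each down a 2nd from the previous.
Counting half-steps from E4 to D4: -2.

-2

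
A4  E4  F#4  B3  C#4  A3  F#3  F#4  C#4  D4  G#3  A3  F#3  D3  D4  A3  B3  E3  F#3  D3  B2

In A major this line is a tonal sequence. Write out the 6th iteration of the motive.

E3 B2 C#3 F#2 G#2 E2 C#2

The 7-note cells begin on A4, F#4, D4 — each down a 3rd from the last.
Carrying on: B3 → G#3 → E3.
Statement 6 starts on E3 and keeps the same diatonic contour: E3 B2 C#3 F#2 G#2 E2 C#2.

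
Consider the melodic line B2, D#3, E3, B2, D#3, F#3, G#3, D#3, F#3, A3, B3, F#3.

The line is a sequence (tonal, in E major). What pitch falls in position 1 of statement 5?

Grouping in 4s, the 1st note of each cell is B2, D#3, F#3.
Extending up a 3rd: A3 → C#4.

C#4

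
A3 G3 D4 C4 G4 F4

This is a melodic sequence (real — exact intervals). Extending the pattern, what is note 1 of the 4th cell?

C5

With 2-note cells, note 1 of each statement runs A3, D4, G4.
Each moves up a 4th; the next is C5.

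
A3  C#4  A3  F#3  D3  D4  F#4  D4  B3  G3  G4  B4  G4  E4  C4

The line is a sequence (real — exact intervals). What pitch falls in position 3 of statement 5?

With 5-note cells, note 3 of each statement runs A3, D4, G4.
Extending up a 4th: C5 → F5.

F5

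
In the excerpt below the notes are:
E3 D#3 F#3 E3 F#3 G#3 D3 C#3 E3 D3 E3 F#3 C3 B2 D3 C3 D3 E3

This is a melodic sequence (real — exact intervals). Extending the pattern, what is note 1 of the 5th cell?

With 6-note cells, note 1 of each statement runs E3, D3, C3.
Each moves down a 2nd. Continuing: Bb2 → Ab2.

Ab2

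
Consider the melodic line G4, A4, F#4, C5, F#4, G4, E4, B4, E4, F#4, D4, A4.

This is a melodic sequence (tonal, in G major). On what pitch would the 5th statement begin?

Taking 4-note groups, the heads are G4, F#4, E4: the pattern moves down a 2nd.
Extending the heads down a 2nd: D4 → C4.

C4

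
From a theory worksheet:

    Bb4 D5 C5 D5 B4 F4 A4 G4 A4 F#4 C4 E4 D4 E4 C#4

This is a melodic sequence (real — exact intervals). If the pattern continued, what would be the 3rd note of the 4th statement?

With 5-note cells, note 3 of each statement runs C5, G4, D4.
From D4, down a 4th gives A3.

A3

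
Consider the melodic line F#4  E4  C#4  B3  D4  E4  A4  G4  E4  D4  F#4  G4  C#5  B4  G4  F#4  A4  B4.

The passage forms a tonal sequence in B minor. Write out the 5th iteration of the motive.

G5 F#5 D5 C#5 E5 F#5

The 6-note cells begin on F#4, A4, C#5 — each up a 3rd from the last.
Carrying on: E5 → G5.
From G5 the diatonic shape gives G5 F#5 D5 C#5 E5 F#5.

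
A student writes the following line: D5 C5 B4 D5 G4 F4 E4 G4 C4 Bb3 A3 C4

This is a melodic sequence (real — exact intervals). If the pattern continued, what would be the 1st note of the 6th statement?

Grouping in 4s, the 1st note of each cell is D5, G4, C4.
Extending down a 5th: F3 → Bb2 → Eb2.

Eb2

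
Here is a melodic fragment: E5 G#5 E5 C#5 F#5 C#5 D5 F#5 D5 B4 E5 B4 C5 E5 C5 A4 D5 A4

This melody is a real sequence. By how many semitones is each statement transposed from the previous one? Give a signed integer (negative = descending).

Unit = 6 notes; the statements start on E5, D5, C5, moving down a 2nd each time.
Counting half-steps from E5 to D5: -2.

-2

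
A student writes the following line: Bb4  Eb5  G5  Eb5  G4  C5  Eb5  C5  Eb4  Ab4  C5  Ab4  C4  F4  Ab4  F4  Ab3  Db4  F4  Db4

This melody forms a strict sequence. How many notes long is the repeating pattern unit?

Try groups of 4 (5 cells in 20 notes):
Bb4 Eb5 G5 Eb5 | G4 C5 Eb5 C5 | Eb4 Ab4 C5 Ab4 | C4 F4 Ab4 F4 | Ab3 Db4 F4 Db4
Each cell is the previous one down a 3rd — so the unit is 4 notes.

4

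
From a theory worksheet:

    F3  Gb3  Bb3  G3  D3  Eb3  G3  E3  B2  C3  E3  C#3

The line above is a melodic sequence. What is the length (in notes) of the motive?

4

There are 12 notes; a 4-note unit gives 3 cells:
F3 Gb3 Bb3 G3 | D3 Eb3 G3 E3 | B2 C3 E3 C#3
Every group is a transposition down a 3rd of the one before; no shorter unit works.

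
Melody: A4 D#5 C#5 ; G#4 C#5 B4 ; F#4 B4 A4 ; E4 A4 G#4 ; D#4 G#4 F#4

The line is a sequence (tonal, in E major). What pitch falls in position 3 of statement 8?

C#4

The unit is 3 notes. Position-3 pitches of the 5 shown cells: C#5, B4, A4, G#4, F#4.
Each moves down a 2nd. Continuing: E4 → D#4 → C#4.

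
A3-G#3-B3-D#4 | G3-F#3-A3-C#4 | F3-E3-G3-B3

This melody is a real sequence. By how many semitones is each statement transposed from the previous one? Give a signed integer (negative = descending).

Taking 4-note groups, the heads are A3, G3, F3: the pattern moves down a 2nd.
A3→G3 is 55 − 57 = -2 semitones.

-2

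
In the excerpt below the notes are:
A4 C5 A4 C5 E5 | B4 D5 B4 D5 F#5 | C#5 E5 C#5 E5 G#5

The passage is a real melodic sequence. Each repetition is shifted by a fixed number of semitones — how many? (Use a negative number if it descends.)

2

The 5-note cells begin on A4, B4, C#5 — each up a 2nd from the last.
A4→B4 is 71 − 69 = 2 semitones.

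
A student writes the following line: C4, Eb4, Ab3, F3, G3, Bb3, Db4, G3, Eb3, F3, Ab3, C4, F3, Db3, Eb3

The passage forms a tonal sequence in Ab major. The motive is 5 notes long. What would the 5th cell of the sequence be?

The 5-note cells begin on C4, Bb3, Ab3 — each down a 2nd from the last.
Carrying on: G3 → F3.
From F3 the diatonic shape gives F3 Ab3 Db3 Bb2 C3.

F3 Ab3 Db3 Bb2 C3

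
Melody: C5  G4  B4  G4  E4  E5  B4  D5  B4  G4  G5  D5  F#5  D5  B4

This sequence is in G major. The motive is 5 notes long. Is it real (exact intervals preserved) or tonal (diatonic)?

Every note is diatonic to G major.
Cell 1 has +4 semitones from note 2 to 3, but cell 2 has +3 — the interval quality changes while the contour stays the same, which is the hallmark of a tonal sequence.

tonal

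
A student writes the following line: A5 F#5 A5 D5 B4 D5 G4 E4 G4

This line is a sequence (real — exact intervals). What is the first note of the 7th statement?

Eb2

With a 3-note motive the entries are A5, D5, G4, each down a 5th from the previous.
Continuing: C4 → F3 → Bb2 → Eb2. Statement 7 starts on Eb2.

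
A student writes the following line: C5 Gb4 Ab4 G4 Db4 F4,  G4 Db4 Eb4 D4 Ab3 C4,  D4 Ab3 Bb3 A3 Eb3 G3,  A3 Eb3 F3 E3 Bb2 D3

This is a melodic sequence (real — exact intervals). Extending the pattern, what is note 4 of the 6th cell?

F#2

Grouping in 6s, the 4th note of each cell is G4, D4, A3, E3.
Carrying that down a 4th forward: B2 → F#2.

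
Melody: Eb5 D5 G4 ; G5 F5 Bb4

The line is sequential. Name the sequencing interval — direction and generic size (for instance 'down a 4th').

With a 3-note motive the entries are Eb5, G5, each up a 3rd from the previous.
From Eb5 to G5: up a 3rd.

up a 3rd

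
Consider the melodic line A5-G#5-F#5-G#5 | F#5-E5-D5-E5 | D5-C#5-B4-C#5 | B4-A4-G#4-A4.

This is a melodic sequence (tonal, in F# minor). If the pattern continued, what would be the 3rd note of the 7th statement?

With 4-note cells, note 3 of each statement runs F#5, D5, B4, G#4.
Carrying that down a 3rd forward: E4 → C#4 → A3.

A3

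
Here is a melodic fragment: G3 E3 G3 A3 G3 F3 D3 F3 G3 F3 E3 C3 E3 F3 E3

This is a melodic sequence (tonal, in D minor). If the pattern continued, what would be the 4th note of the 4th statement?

With 5-note cells, note 4 of each statement runs A3, G3, F3.
One more down a 2nd gives E3.

E3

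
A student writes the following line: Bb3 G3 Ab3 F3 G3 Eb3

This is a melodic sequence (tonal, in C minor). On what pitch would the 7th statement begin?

C3

Taking 2-note groups, the heads are Bb3, Ab3, G3: the pattern moves down a 2nd.
Continuing: F3 → Eb3 → D3 → C3. Statement 7 starts on C3.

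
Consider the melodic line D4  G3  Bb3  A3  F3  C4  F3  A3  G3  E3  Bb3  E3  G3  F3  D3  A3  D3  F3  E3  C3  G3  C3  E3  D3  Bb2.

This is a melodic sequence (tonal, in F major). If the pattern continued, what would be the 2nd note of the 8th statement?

G2

With 5-note cells, note 2 of each statement runs G3, F3, E3, D3, C3.
Each moves down a 2nd. Continuing: Bb2 → A2 → G2.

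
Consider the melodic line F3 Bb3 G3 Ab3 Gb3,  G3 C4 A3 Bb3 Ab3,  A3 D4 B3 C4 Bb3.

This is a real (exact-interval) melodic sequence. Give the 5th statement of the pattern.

Taking 5-note groups, the heads are F3, G3, A3: the pattern moves up a 2nd.
Carrying on: B3 → C#4.
Statement 5 starts on C#4 and keeps the same exact contour: C#4 F#4 D#4 E4 D4.

C#4 F#4 D#4 E4 D4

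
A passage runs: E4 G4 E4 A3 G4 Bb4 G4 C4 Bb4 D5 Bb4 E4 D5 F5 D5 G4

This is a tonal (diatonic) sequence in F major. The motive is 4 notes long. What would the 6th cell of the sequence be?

The 4-note cells begin on E4, G4, Bb4, D5 — each up a 3rd from the last.
Carrying on: F5 → A5.
So cell 6 is A5 C6 A5 D5.

A5 C6 A5 D5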